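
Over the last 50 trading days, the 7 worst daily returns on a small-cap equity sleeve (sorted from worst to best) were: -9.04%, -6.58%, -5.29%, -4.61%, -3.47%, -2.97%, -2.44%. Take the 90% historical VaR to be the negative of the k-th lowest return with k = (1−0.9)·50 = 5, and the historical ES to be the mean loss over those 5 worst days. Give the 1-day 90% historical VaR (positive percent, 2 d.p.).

3.47%

k = 5; the 5th lowest return is -3.47%, so VaR = 3.47%.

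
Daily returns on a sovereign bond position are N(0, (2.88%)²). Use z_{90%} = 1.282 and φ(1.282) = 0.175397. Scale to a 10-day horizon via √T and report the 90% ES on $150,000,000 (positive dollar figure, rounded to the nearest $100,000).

σ_{10d} = 2.88% × √10 = 9.107%.
ES multiplier = φ(z)/(1−α) = 0.175397/0.1 = 1.754.
ES = 9.107% × 1.754 = 15.974%; on $150,000,000: $23,961,000.

$24,000,000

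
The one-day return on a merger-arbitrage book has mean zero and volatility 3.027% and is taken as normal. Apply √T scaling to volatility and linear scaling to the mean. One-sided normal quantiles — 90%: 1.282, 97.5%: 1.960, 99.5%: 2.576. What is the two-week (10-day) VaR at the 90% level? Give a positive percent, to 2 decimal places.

12.27%

σ_{10d} = 3.027% × √10 = 9.572%.
VaR = 1.282 × 9.572% = 12.271%.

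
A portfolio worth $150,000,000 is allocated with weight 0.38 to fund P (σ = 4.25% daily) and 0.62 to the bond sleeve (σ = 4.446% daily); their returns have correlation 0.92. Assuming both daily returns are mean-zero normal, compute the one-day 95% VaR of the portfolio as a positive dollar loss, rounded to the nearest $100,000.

σ_p² = 0.38²·4.25² + 0.62²·4.446² + 2·0.92·0.38·0.62·4.25·4.446 = 18.3979 (%²).
σ_p = √18.3979 = 4.289%.
At 95%, z = 1.645.
VaR = 1.645 × 4.289% = 7.055%; on $150,000,000 that is $10,582,500.

$10,600,000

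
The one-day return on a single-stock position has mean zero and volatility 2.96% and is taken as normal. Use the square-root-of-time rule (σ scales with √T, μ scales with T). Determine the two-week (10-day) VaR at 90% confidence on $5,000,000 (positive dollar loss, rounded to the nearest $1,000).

At 90%, z = 1.282.
σ_{10d} = 2.96% × √10 = 9.360%.
VaR = 1.282 × 9.360% = 12.000%.
On $5,000,000: 0.12000 × $5,000,000 = $600,000.

$600,000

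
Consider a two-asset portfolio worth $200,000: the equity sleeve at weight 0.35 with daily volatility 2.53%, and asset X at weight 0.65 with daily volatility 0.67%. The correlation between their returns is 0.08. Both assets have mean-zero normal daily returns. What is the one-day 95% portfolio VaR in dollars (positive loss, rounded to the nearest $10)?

σ_p² = 0.35²·2.53² + 0.65²·0.67² + 2·0.08·0.35·0.65·2.53·0.67 = 1.0355 (%²).
σ_p = √1.0355 = 1.018%.
At 95%, z = 1.645.
VaR = 1.645 × 1.018% = 1.675%; on $200,000 that is $3,350.

$3,350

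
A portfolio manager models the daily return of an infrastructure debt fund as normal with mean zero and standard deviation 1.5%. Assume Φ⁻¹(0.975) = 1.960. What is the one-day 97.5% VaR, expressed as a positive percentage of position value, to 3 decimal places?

VaR = z·σ = 1.960 × 1.5% = 2.940%.

2.940%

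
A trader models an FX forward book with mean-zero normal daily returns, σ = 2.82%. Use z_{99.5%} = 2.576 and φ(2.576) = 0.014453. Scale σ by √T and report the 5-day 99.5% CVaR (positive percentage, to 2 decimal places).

σ_{5d} = 2.82% × √5 = 6.306%.
ES multiplier = φ(z)/(1−α) = 0.014453/0.005 = 2.891.
ES = 6.306% × 2.891 = 18.231%.

18.23%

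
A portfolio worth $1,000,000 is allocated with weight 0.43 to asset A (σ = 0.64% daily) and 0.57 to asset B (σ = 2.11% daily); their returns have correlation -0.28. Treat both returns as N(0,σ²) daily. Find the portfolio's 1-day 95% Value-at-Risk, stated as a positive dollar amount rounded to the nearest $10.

σ_p² = 0.43²·0.64² + 0.57²·2.11² + 2·-0.28·0.43·0.57·0.64·2.11 = 1.3369 (%²).
σ_p = √1.3369 = 1.156%.
At 95%, z = 1.645.
VaR = 1.645 × 1.156% = 1.902%; on $1,000,000 that is $19,020.

$19,020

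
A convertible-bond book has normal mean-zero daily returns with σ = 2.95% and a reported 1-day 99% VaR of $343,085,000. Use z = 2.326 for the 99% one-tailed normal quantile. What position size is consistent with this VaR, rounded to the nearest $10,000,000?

$5,000,000,000

VaR as a fraction of value: z·σ = 2.326 × 2.95% = 6.8617%.
Position = $343,085,000 / 0.068617 = $5,000,000,000.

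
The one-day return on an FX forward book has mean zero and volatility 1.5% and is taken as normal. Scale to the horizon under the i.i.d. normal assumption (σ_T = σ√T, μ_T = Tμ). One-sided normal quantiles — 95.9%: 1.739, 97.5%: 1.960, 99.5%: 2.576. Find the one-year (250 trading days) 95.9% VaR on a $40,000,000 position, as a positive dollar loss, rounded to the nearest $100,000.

$16,500,000

σ_{250d} = 1.5% × √250 = 23.717%.
VaR = 1.739 × 23.717% = 41.244%.
On $40,000,000: 0.41244 × $40,000,000 = $16,497,600.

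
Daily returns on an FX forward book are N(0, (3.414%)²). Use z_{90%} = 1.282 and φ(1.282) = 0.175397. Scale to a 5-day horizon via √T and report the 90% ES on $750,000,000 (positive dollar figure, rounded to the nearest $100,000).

σ_{5d} = 3.414% × √5 = 7.634%.
ES multiplier = φ(z)/(1−α) = 0.175397/0.1 = 1.754.
ES = 7.634% × 1.754 = 13.390%; on $750,000,000: $100,425,000.

$100,400,000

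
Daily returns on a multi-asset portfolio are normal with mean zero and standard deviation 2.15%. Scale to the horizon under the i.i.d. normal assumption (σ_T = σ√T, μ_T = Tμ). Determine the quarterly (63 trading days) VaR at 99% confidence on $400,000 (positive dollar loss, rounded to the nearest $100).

At 99%, z = 2.326.
σ_{63d} = 2.15% × √63 = 17.065%.
VaR = 2.326 × 17.065% = 39.693%.
On $400,000: 0.39693 × $400,000 = $158,772.

$158,800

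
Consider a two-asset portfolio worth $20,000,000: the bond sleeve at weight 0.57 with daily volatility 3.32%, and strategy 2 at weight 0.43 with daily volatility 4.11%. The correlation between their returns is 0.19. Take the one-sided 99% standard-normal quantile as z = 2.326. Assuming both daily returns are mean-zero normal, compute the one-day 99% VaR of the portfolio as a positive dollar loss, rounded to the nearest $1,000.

σ_p² = 0.57²·3.32² + 0.43²·4.11² + 2·0.19·0.57·0.43·3.32·4.11 = 7.9754 (%²).
σ_p = √7.9754 = 2.824%.
VaR = 2.326 × 2.824% = 6.569%; on $20,000,000 that is $1,313,800.

$1,314,000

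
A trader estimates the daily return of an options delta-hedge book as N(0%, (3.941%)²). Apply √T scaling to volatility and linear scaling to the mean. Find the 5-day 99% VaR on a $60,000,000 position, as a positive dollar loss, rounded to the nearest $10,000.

At 99%, z = 2.326.
σ_{5d} = 3.941% × √5 = 8.812%.
VaR = 2.326 × 8.812% = 20.497%.
On $60,000,000: 0.20497 × $60,000,000 = $12,298,200.

$12,300,000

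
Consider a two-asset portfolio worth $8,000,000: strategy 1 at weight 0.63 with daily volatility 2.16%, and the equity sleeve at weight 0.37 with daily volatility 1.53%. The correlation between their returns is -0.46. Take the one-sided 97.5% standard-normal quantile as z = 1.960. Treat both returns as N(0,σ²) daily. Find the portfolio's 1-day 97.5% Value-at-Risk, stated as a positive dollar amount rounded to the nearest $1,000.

σ_p² = 0.63²·2.16² + 0.37²·1.53² + 2·-0.46·0.63·0.37·2.16·1.53 = 1.4635 (%²).
σ_p = √1.4635 = 1.210%.
VaR = 1.960 × 1.210% = 2.372%; on $8,000,000 that is $189,760.

$190,000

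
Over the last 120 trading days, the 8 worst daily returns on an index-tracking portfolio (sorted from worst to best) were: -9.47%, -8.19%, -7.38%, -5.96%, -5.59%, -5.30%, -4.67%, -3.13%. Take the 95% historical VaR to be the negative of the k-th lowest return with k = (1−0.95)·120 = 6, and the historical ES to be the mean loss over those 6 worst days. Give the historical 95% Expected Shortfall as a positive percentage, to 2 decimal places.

6.98%

The 6 worst returns sum to -41.89%.
ES = −(-41.89%) / 6 = 6.9816…% ≈ 6.98%.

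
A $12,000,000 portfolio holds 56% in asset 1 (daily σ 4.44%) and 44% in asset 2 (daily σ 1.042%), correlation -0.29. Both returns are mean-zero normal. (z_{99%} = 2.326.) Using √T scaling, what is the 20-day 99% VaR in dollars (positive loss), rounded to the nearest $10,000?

σ_p = √(0.56²·4.44² + 0.44²·1.042² + 2·-0.29·0.56·0.44·4.44·1.042) = 2.394%.
σ_{20d} = 2.394% × √20 = 10.706%.
VaR = 2.326 × 10.706% = 24.902%; on $12,000,000 that is $2,988,240.

$2,990,000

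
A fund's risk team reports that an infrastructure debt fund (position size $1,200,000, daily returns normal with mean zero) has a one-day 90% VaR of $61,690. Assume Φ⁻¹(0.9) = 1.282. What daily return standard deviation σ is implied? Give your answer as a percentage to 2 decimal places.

VaR as a fraction: $61,690 / $1,200,000 = 5.141%.
σ = VaR / z = 5.141% / 1.282 = 4.010%.

4.01%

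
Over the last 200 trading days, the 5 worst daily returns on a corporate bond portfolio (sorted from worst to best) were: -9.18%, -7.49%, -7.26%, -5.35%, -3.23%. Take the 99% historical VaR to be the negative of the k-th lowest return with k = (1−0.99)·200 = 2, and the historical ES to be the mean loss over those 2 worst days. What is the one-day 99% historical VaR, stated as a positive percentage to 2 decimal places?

7.49%

k = 2; the 2nd lowest return is -7.49%, so VaR = 7.49%.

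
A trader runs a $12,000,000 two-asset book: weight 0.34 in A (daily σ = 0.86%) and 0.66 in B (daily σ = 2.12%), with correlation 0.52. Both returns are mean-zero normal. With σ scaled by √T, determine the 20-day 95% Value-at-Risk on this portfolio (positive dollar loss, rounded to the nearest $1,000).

σ_p = √(0.34²·0.86² + 0.66²·2.12² + 2·0.52·0.34·0.66·0.86·2.12) = 1.571%.
σ_{20d} = 1.571% × √20 = 7.026%.
z(95%) = 1.645.
VaR = 1.645 × 7.026% = 11.558%; on $12,000,000 that is $1,386,960.

$1,387,000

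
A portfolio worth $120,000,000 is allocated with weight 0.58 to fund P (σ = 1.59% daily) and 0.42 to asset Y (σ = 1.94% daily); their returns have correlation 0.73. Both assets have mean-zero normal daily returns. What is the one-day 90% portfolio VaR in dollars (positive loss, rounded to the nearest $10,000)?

σ_p² = 0.58²·1.59² + 0.42²·1.94² + 2·0.73·0.58·0.42·1.59·1.94 = 2.6114 (%²).
σ_p = √2.6114 = 1.616%.
At 90%, z = 1.282.
VaR = 1.282 × 1.616% = 2.072%; on $120,000,000 that is $2,486,400.

$2,490,000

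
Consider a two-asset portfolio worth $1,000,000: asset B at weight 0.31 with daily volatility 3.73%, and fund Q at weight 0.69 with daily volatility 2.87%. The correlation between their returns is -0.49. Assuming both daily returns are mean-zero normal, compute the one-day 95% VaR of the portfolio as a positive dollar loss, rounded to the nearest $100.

$28,600

σ_p² = 0.31²·3.73² + 0.69²·2.87² + 2·-0.49·0.31·0.69·3.73·2.87 = 3.0146 (%²).
σ_p = √3.0146 = 1.736%.
At 95%, z = 1.645.
VaR = 1.645 × 1.736% = 2.856%; on $1,000,000 that is $28,560.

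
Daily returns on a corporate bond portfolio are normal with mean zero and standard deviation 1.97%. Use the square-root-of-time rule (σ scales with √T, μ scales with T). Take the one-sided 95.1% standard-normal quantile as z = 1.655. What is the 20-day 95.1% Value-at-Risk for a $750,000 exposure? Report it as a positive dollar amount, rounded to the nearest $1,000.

σ_{20d} = 1.97% × √20 = 8.810%.
VaR = 1.655 × 8.810% = 14.581%.
On $750,000: 0.14581 × $750,000 = $109,358.

$109,000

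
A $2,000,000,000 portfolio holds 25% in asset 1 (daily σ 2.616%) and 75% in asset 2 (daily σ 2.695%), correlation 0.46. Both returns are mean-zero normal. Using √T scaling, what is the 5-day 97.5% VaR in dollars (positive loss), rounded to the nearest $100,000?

σ_p = √(0.25²·2.616² + 0.75²·2.695² + 2·0.46·0.25·0.75·2.616·2.695) = 2.394%.
σ_{5d} = 2.394% × √5 = 5.353%.
z(97.5%) = 1.960.
VaR = 1.960 × 5.353% = 10.492%; on $2,000,000,000 that is $209,840,000.

$209,800,000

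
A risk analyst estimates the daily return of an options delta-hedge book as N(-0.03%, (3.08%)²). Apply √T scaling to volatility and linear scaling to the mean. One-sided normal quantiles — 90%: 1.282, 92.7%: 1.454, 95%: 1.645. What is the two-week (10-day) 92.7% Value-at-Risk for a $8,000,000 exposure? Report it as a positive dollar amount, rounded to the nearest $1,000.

$1,157,000

σ_{10d} = 3.08% × √10 = 9.740%; μ_{10d} = 10 × -0.03% = -0.300%.
VaR = −(-0.300%) + 1.454 × 9.740% = 14.462%.
On $8,000,000: 0.14462 × $8,000,000 = $1,156,960.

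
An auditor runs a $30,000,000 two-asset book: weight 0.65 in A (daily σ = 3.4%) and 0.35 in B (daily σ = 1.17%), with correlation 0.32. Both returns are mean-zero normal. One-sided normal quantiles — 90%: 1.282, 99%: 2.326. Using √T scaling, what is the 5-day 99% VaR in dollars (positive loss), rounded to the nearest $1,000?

σ_p = √(0.65²·3.4² + 0.35²·1.17² + 2·0.32·0.65·0.35·3.4·1.17) = 2.373%.
σ_{5d} = 2.373% × √5 = 5.306%.
VaR = 2.326 × 5.306% = 12.342%; on $30,000,000 that is $3,702,600.

$3,703,000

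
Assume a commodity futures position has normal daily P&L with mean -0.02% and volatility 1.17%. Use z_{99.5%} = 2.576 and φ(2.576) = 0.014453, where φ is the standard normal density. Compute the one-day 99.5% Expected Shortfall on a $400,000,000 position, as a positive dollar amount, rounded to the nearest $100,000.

Tail multiplier: φ(z)/(1−α) = 0.014453 / 0.005 = 2.891.
ES = −(-0.02%) + 1.17% × 2.891 = 3.402%.
On $400,000,000: 0.03402 × $400,000,000 = $13,608,000.

$13,600,000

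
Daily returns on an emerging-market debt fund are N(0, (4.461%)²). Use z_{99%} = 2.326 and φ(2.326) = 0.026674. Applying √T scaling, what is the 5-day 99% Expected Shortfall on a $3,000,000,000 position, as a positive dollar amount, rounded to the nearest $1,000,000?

$798,000,000

σ_{5d} = 4.461% × √5 = 9.975%.
ES multiplier = φ(z)/(1−α) = 0.026674/0.01 = 2.667.
ES = 9.975% × 2.667 = 26.603%; on $3,000,000,000: $798,090,000.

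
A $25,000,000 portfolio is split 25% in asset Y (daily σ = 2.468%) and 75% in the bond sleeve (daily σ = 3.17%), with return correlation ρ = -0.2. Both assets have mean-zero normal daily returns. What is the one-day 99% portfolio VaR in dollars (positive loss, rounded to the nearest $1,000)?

$1,357,000

σ_p² = 0.25²·2.468² + 0.75²·3.17² + 2·-0.2·0.25·0.75·2.468·3.17 = 5.4464 (%²).
σ_p = √5.4464 = 2.334%.
At 99%, z = 2.326.
VaR = 2.326 × 2.334% = 5.429%; on $25,000,000 that is $1,357,250.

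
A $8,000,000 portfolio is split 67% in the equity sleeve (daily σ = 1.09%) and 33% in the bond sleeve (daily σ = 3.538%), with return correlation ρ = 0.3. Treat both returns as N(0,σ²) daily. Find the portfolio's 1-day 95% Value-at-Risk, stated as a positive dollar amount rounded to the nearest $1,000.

σ_p² = 0.67²·1.09² + 0.33²·3.538² + 2·0.3·0.67·0.33·1.09·3.538 = 2.4081 (%²).
σ_p = √2.4081 = 1.552%.
At 95%, z = 1.645.
VaR = 1.645 × 1.552% = 2.553%; on $8,000,000 that is $204,240.

$204,000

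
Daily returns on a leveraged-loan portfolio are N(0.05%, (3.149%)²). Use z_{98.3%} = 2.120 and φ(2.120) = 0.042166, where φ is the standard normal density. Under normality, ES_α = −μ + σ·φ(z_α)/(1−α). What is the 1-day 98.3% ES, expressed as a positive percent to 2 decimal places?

7.76%

Tail multiplier: φ(z)/(1−α) = 0.042166 / 0.017 = 2.480.
ES = −(0.05%) + 3.149% × 2.480 = 7.760%.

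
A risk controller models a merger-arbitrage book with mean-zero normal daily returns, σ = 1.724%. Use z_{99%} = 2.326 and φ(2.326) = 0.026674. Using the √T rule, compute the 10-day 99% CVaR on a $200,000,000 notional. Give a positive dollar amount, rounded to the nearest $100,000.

σ_{10d} = 1.724% × √10 = 5.452%.
ES multiplier = φ(z)/(1−α) = 0.026674/0.01 = 2.667.
ES = 5.452% × 2.667 = 14.540%; on $200,000,000: $29,080,000.

$29,100,000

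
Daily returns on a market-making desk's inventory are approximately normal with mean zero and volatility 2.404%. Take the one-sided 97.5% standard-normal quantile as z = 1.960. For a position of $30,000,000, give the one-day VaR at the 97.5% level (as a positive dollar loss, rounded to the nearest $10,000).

$1,410,000

VaR = z·σ = 1.960 × 2.404% = 4.712%.
On $30,000,000: 0.04712 × $30,000,000 = $1,413,600.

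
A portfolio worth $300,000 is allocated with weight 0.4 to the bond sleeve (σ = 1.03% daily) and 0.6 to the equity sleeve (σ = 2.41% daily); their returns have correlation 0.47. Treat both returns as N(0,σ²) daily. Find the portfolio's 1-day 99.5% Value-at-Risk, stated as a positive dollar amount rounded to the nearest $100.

σ_p² = 0.4²·1.03² + 0.6²·2.41² + 2·0.47·0.4·0.6·1.03·2.41 = 2.8207 (%²).
σ_p = √2.8207 = 1.679%.
At 99.5%, z = 2.576.
VaR = 2.576 × 1.679% = 4.325%; on $300,000 that is $12,975.

$13,000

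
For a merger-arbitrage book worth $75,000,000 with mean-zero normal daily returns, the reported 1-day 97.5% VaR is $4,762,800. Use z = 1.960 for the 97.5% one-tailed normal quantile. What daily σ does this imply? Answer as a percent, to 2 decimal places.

VaR as a fraction: $4,762,800 / $75,000,000 = 6.350%.
σ = VaR / z = 6.350% / 1.960 = 3.240%.

3.24%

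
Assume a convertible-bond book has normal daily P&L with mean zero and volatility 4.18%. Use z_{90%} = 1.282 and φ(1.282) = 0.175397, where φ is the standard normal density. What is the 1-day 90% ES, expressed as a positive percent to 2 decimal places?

7.33%

Tail multiplier: φ(z)/(1−α) = 0.175397 / 0.1 = 1.754.
ES = 4.18% × 1.754 = 7.332%.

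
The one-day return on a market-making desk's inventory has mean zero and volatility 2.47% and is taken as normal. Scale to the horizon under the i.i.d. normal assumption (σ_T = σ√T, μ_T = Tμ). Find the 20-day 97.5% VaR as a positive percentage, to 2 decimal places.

21.65%

At 97.5%, z = 1.960.
σ_{20d} = 2.47% × √20 = 11.046%.
VaR = 1.960 × 11.046% = 21.650%.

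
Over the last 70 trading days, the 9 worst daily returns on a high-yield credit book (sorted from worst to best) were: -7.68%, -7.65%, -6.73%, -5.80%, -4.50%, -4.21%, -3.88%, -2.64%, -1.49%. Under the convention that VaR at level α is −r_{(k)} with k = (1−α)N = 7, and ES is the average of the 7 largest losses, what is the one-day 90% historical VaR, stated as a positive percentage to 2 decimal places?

k = 7; the 7th lowest return is -3.88%, so VaR = 3.88%.

3.88%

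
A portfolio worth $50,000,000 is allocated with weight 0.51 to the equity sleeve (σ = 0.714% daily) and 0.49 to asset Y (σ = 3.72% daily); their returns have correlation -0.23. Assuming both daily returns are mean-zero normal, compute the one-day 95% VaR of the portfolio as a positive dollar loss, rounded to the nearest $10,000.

$1,460,000

σ_p² = 0.51²·0.714² + 0.49²·3.72² + 2·-0.23·0.51·0.49·0.714·3.72 = 3.1499 (%²).
σ_p = √3.1499 = 1.775%.
At 95%, z = 1.645.
VaR = 1.645 × 1.775% = 2.920%; on $50,000,000 that is $1,460,000.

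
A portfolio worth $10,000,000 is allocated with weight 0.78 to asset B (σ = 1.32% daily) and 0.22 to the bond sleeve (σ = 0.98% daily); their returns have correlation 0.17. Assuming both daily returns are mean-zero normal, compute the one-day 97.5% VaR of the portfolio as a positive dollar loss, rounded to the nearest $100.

σ_p² = 0.78²·1.32² + 0.22²·0.98² + 2·0.17·0.78·0.22·1.32·0.98 = 1.1820 (%²).
σ_p = √1.1820 = 1.087%.
At 97.5%, z = 1.960.
VaR = 1.960 × 1.087% = 2.131%; on $10,000,000 that is $213,100.

$213,100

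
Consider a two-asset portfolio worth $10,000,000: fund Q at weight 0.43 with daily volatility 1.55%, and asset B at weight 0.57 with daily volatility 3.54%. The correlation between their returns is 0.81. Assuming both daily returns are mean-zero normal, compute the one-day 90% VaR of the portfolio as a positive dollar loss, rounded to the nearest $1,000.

$332,000

σ_p² = 0.43²·1.55² + 0.57²·3.54² + 2·0.81·0.43·0.57·1.55·3.54 = 6.6944 (%²).
σ_p = √6.6944 = 2.587%.
At 90%, z = 1.282.
VaR = 1.282 × 2.587% = 3.317%; on $10,000,000 that is $331,700.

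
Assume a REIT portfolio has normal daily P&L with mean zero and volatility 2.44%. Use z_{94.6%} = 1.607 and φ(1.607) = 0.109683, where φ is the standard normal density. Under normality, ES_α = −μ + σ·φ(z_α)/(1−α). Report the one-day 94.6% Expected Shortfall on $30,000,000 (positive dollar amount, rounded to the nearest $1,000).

$1,487,000

Tail multiplier: φ(z)/(1−α) = 0.109683 / 0.054 = 2.031.
ES = 2.44% × 2.031 = 4.956%.
On $30,000,000: 0.04956 × $30,000,000 = $1,486,800.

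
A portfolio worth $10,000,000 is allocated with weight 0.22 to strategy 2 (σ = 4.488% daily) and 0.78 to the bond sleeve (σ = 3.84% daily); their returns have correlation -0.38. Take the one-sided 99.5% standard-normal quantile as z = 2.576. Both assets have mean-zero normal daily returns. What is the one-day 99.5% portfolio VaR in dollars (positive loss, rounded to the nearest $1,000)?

σ_p² = 0.22²·4.488² + 0.78²·3.84² + 2·-0.38·0.22·0.78·4.488·3.84 = 7.6985 (%²).
σ_p = √7.6985 = 2.775%.
VaR = 2.576 × 2.775% = 7.148%; on $10,000,000 that is $714,800.

$715,000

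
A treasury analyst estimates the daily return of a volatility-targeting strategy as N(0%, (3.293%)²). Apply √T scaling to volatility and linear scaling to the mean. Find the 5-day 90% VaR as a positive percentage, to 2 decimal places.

9.44%

At 90%, z = 1.282.
σ_{5d} = 3.293% × √5 = 7.363%.
VaR = 1.282 × 7.363% = 9.439%.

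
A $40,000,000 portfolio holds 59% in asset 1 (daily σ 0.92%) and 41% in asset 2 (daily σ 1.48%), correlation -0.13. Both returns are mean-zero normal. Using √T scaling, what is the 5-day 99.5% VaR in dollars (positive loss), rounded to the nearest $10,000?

$1,750,000

σ_p = √(0.59²·0.92² + 0.41²·1.48² + 2·-0.13·0.59·0.41·0.92·1.48) = 0.760%.
σ_{5d} = 0.760% × √5 = 1.699%.
z(99.5%) = 2.576.
VaR = 2.576 × 1.699% = 4.377%; on $40,000,000 that is $1,750,800.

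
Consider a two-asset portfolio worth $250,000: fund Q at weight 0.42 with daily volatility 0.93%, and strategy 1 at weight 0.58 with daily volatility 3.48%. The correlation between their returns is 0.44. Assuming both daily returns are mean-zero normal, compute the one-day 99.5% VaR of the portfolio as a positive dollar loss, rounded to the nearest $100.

σ_p² = 0.42²·0.93² + 0.58²·3.48² + 2·0.44·0.42·0.58·0.93·3.48 = 4.9203 (%²).
σ_p = √4.9203 = 2.218%.
At 99.5%, z = 2.576.
VaR = 2.576 × 2.218% = 5.714%; on $250,000 that is $14,285.

$14,300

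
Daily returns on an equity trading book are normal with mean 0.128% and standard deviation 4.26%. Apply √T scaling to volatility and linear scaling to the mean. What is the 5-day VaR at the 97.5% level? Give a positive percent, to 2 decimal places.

18.03%

At 97.5%, z = 1.960.
σ_{5d} = 4.26% × √5 = 9.526%; μ_{5d} = 5 × 0.128% = 0.640%.
VaR = −(0.640%) + 1.960 × 9.526% = 18.031%.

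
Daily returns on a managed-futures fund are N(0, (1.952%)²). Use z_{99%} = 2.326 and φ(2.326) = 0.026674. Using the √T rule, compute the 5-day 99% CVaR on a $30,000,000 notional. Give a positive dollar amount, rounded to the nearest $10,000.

$3,490,000

σ_{5d} = 1.952% × √5 = 4.365%.
ES multiplier = φ(z)/(1−α) = 0.026674/0.01 = 2.667.
ES = 4.365% × 2.667 = 11.641%; on $30,000,000: $3,492,300.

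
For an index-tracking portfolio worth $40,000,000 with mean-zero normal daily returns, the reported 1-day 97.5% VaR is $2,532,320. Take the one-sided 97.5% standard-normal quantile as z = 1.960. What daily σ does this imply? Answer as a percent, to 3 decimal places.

VaR as a fraction: $2,532,320 / $40,000,000 = 6.331%.
σ = VaR / z = 6.331% / 1.960 = 3.230%.

3.230%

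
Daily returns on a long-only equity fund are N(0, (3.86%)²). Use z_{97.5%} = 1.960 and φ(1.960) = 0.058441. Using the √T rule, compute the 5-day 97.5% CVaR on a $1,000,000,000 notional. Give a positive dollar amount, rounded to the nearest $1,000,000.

σ_{5d} = 3.86% × √5 = 8.631%.
ES multiplier = φ(z)/(1−α) = 0.058441/0.025 = 2.338.
ES = 8.631% × 2.338 = 20.179%; on $1,000,000,000: $201,790,000.

$202,000,000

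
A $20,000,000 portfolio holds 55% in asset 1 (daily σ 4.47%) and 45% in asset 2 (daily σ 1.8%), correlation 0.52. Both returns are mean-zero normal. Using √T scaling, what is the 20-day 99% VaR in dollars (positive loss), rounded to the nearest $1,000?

$6,162,000

σ_p = √(0.55²·4.47² + 0.45²·1.8² + 2·0.52·0.55·0.45·4.47·1.8) = 2.962%.
σ_{20d} = 2.962% × √20 = 13.246%.
z(99%) = 2.326.
VaR = 2.326 × 13.246% = 30.810%; on $20,000,000 that is $6,162,000.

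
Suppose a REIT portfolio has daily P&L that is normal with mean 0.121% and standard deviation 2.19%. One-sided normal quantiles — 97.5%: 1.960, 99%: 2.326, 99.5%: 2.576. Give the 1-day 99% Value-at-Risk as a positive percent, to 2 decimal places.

VaR = −μ + z·σ = −(0.121%) + 2.326 × 2.19% = 4.973%.

4.97%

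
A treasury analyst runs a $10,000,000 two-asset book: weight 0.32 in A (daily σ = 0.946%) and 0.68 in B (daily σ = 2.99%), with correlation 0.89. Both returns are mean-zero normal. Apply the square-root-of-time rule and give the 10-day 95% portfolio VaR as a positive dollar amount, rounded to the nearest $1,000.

$1,200,000

σ_p = √(0.32²·0.946² + 0.68²·2.99² + 2·0.89·0.32·0.68·0.946·2.99) = 2.307%.
σ_{10d} = 2.307% × √10 = 7.295%.
z(95%) = 1.645.
VaR = 1.645 × 7.295% = 12.000%; on $10,000,000 that is $1,200,000.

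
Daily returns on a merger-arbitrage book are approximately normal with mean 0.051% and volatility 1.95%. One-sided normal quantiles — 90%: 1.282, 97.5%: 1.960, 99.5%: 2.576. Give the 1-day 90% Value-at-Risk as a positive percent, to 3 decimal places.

2.449%

VaR = −μ + z·σ = −(0.051%) + 1.282 × 1.95% = 2.449%.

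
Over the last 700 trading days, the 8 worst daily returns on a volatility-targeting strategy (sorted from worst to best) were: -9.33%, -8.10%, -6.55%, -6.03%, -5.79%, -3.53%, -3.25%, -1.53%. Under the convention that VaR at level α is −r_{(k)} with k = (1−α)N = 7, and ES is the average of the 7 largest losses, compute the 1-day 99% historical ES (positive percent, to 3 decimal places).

6.083%

The 7 worst returns sum to -42.58%.
ES = −(-42.58%) / 7 = 6.0828…% ≈ 6.083%.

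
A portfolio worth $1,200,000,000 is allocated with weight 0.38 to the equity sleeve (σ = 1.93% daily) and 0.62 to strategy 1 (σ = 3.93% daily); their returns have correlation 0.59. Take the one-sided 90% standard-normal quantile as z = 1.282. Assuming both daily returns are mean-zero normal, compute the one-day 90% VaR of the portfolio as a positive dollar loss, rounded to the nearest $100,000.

σ_p² = 0.38²·1.93² + 0.62²·3.93² + 2·0.59·0.38·0.62·1.93·3.93 = 8.5836 (%²).
σ_p = √8.5836 = 2.930%.
VaR = 1.282 × 2.930% = 3.756%; on $1,200,000,000 that is $45,072,000.

$45,100,000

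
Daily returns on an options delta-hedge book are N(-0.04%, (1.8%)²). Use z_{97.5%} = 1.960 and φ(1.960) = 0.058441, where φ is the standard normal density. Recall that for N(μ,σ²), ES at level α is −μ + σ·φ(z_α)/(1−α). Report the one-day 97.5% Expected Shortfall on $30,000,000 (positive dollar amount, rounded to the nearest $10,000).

$1,270,000

Tail multiplier: φ(z)/(1−α) = 0.058441 / 0.025 = 2.338.
ES = −(-0.04%) + 1.8% × 2.338 = 4.248%.
On $30,000,000: 0.04248 × $30,000,000 = $1,274,400.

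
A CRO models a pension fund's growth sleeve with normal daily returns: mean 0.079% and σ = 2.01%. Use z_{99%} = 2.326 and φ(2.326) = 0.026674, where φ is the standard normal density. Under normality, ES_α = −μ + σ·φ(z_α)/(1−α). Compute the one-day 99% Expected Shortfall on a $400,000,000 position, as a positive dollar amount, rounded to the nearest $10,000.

$21,130,000

Tail multiplier: φ(z)/(1−α) = 0.026674 / 0.01 = 2.667.
ES = −(0.079%) + 2.01% × 2.667 = 5.282%.
On $400,000,000: 0.05282 × $400,000,000 = $21,128,000.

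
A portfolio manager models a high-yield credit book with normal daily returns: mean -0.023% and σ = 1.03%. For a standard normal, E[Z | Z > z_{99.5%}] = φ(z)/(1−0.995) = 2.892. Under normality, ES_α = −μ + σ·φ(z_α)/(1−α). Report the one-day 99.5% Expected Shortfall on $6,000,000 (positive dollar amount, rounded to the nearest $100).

$180,100

ES = −(-0.023%) + 1.03% × 2.892 = 3.002%.
On $6,000,000: 0.03002 × $6,000,000 = $180,120.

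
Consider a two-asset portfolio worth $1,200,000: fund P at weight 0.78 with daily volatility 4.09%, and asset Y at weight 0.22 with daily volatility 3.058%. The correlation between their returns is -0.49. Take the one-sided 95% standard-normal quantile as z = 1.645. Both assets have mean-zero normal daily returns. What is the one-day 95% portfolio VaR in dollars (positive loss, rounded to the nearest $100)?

$57,600

σ_p² = 0.78²·4.09² + 0.22²·3.058² + 2·-0.49·0.78·0.22·4.09·3.058 = 8.5267 (%²).
σ_p = √8.5267 = 2.920%.
VaR = 1.645 × 2.920% = 4.803%; on $1,200,000 that is $57,636.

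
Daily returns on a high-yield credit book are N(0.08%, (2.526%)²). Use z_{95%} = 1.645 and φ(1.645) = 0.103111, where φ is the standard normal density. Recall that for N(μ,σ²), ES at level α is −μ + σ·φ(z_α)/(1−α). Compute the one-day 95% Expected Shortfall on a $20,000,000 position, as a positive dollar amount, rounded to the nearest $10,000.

Tail multiplier: φ(z)/(1−α) = 0.103111 / 0.05 = 2.062.
ES = −(0.08%) + 2.526% × 2.062 = 5.129%.
On $20,000,000: 0.05129 × $20,000,000 = $1,025,800.

$1,030,000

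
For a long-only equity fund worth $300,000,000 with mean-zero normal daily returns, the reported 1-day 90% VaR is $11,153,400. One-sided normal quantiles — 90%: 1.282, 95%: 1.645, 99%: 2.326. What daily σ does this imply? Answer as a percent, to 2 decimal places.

2.90%

VaR as a fraction: $11,153,400 / $300,000,000 = 3.718%.
σ = VaR / z = 3.718% / 1.282 = 2.900%.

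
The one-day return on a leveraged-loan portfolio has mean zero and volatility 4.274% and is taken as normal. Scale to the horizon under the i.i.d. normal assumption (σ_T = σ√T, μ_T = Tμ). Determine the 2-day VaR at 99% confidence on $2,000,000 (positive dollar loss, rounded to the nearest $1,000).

At 99%, z = 2.326.
σ_{2d} = 4.274% × √2 = 6.044%.
VaR = 2.326 × 6.044% = 14.058%.
On $2,000,000: 0.14058 × $2,000,000 = $281,160.

$281,000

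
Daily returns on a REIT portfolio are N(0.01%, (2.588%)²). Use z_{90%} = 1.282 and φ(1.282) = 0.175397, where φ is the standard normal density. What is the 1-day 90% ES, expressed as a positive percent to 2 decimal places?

Tail multiplier: φ(z)/(1−α) = 0.175397 / 0.1 = 1.754.
ES = −(0.01%) + 2.588% × 1.754 = 4.529%.

4.53%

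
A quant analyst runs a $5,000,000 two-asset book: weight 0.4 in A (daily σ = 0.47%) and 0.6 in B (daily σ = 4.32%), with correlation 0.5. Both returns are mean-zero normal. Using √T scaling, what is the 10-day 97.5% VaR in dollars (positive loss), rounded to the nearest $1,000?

$834,000

σ_p = √(0.4²·0.47² + 0.6²·4.32² + 2·0.5·0.4·0.6·0.47·4.32) = 2.691%.
σ_{10d} = 2.691% × √10 = 8.510%.
z(97.5%) = 1.960.
VaR = 1.960 × 8.510% = 16.680%; on $5,000,000 that is $834,000.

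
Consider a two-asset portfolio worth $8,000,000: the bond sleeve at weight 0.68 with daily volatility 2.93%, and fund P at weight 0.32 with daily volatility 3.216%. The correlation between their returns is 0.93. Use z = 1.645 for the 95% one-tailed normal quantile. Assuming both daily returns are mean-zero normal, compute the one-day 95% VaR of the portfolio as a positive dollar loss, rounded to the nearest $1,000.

$391,000

σ_p² = 0.68²·2.93² + 0.32²·3.216² + 2·0.93·0.68·0.32·2.93·3.216 = 8.8425 (%²).
σ_p = √8.8425 = 2.974%.
VaR = 1.645 × 2.974% = 4.892%; on $8,000,000 that is $391,360.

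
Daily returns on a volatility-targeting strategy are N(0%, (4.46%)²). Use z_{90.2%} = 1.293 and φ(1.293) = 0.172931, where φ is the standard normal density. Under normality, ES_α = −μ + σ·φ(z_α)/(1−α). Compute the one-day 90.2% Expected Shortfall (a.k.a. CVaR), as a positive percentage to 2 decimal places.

7.87%

Tail multiplier: φ(z)/(1−α) = 0.172931 / 0.098 = 1.765.
ES = 4.46% × 1.765 = 7.872%.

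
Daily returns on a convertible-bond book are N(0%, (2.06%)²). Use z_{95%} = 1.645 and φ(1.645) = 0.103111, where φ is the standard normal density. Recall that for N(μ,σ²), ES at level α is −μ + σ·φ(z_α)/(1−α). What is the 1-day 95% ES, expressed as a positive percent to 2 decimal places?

4.25%

Tail multiplier: φ(z)/(1−α) = 0.103111 / 0.05 = 2.062.
ES = 2.06% × 2.062 = 4.248%.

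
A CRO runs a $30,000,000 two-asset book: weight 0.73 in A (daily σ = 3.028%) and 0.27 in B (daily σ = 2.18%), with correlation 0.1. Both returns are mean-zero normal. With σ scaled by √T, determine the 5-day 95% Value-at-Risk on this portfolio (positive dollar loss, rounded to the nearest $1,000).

$2,586,000

σ_p = √(0.73²·3.028² + 0.27²·2.18² + 2·0.1·0.73·0.27·3.028·2.18) = 2.344%.
σ_{5d} = 2.344% × √5 = 5.241%.
z(95%) = 1.645.
VaR = 1.645 × 5.241% = 8.621%; on $30,000,000 that is $2,586,300.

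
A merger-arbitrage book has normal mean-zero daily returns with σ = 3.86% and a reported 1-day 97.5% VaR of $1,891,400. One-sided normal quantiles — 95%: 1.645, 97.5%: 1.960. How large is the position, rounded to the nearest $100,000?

$25,000,000

VaR as a fraction of value: z·σ = 1.960 × 3.86% = 7.5656%.
Position = $1,891,400 / 0.075656 = $25,000,000.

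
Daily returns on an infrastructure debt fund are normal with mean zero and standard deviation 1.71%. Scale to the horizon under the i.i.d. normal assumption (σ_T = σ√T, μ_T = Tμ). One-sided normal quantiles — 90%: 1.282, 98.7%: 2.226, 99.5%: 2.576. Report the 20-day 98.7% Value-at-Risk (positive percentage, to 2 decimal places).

17.02%

σ_{20d} = 1.71% × √20 = 7.647%.
VaR = 2.226 × 7.647% = 17.022%.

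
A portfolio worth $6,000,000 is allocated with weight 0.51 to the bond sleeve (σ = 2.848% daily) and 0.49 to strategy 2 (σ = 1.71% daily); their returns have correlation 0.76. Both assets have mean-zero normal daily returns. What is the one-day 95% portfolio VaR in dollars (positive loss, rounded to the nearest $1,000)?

σ_p² = 0.51²·2.848² + 0.49²·1.71² + 2·0.76·0.51·0.49·2.848·1.71 = 4.6617 (%²).
σ_p = √4.6617 = 2.159%.
At 95%, z = 1.645.
VaR = 1.645 × 2.159% = 3.552%; on $6,000,000 that is $213,120.

$213,000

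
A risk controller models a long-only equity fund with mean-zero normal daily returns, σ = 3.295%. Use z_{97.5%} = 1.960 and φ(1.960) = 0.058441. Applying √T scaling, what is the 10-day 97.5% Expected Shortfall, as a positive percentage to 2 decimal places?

24.36%

σ_{10d} = 3.295% × √10 = 10.420%.
ES multiplier = φ(z)/(1−α) = 0.058441/0.025 = 2.338.
ES = 10.420% × 2.338 = 24.362%.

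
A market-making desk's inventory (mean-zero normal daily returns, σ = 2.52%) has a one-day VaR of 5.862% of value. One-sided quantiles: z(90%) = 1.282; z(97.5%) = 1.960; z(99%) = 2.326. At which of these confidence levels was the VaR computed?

99%

Implied z = VaR/σ = 5.862 / 2.52 = 2.326.
This matches z(99%) = 2.326.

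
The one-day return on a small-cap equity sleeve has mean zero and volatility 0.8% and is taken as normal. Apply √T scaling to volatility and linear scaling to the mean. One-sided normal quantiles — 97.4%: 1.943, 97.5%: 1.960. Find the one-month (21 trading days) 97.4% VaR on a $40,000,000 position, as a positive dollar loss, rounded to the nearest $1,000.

σ_{21d} = 0.8% × √21 = 3.666%.
VaR = 1.943 × 3.666% = 7.123%.
On $40,000,000: 0.07123 × $40,000,000 = $2,849,200.

$2,849,000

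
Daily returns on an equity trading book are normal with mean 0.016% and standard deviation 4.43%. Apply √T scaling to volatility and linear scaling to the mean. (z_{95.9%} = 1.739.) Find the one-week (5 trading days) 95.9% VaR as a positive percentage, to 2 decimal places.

17.15%

σ_{5d} = 4.43% × √5 = 9.906%; μ_{5d} = 5 × 0.016% = 0.080%.
VaR = −(0.080%) + 1.739 × 9.906% = 17.147%.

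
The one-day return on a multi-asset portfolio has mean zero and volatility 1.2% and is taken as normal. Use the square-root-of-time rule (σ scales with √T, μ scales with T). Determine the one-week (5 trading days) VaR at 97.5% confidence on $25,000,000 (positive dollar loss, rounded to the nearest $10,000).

At 97.5%, z = 1.960.
σ_{5d} = 1.2% × √5 = 2.683%.
VaR = 1.960 × 2.683% = 5.259%.
On $25,000,000: 0.05259 × $25,000,000 = $1,314,750.

$1,310,000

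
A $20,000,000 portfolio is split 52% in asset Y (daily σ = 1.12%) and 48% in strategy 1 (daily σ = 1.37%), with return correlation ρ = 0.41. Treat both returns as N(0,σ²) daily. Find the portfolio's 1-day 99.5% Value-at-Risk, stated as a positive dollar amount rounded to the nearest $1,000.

σ_p² = 0.52²·1.12² + 0.48²·1.37² + 2·0.41·0.52·0.48·1.12·1.37 = 1.0857 (%²).
σ_p = √1.0857 = 1.042%.
At 99.5%, z = 2.576.
VaR = 2.576 × 1.042% = 2.684%; on $20,000,000 that is $536,800.

$537,000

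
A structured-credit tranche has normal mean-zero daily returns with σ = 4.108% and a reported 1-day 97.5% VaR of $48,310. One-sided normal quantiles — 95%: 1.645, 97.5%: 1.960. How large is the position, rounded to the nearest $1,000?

VaR as a fraction of value: z·σ = 1.960 × 4.108% = 8.05168%.
Position = $48,310 / 0.0805168 = $599,999.

$600,000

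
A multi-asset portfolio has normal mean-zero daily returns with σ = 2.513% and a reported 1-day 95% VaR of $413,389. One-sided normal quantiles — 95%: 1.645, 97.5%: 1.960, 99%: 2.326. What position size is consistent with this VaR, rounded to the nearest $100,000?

$10,000,000

VaR as a fraction of value: z·σ = 1.645 × 2.513% = 4.13389%.
Position = $413,389 / 0.0413389 = $10,000,012.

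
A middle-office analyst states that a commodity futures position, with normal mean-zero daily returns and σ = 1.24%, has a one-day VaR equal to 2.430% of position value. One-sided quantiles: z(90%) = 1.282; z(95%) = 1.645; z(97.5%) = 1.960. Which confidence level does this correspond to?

97.5%

Implied z = VaR/σ = 2.430 / 1.24 = 1.960.
This matches z(97.5%) = 1.960.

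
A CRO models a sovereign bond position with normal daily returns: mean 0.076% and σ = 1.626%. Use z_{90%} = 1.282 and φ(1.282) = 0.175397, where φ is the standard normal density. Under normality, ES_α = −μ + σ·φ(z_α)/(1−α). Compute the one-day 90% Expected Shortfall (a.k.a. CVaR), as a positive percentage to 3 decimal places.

2.776%

Tail multiplier: φ(z)/(1−α) = 0.175397 / 0.1 = 1.754.
ES = −(0.076%) + 1.626% × 1.754 = 2.776%.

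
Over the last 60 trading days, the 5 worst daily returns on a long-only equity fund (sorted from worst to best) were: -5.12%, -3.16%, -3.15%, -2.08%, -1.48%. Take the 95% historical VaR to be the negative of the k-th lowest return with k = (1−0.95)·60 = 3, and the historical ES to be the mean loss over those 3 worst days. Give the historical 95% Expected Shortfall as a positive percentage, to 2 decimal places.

3.81%

The 3 worst returns sum to -11.43%.
ES = −(-11.43%) / 3 = 3.81%.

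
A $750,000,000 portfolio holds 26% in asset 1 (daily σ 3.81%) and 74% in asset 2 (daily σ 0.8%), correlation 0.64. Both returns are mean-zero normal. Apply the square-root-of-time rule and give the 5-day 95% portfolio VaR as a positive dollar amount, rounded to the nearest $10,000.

σ_p = √(0.26²·3.81² + 0.74²·0.8² + 2·0.64·0.26·0.74·3.81·0.8) = 1.443%.
σ_{5d} = 1.443% × √5 = 3.227%.
z(95%) = 1.645.
VaR = 1.645 × 3.227% = 5.308%; on $750,000,000 that is $39,810,000.

$39,810,000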